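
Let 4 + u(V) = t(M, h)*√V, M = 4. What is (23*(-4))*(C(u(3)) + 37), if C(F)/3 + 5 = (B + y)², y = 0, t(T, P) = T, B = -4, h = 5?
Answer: -6440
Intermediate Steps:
u(V) = -4 + 4*√V
C(F) = 33 (C(F) = -15 + 3*(-4 + 0)² = -15 + 3*(-4)² = -15 + 3*16 = -15 + 48 = 33)
(23*(-4))*(C(u(3)) + 37) = (23*(-4))*(33 + 37) = -92*70 = -6440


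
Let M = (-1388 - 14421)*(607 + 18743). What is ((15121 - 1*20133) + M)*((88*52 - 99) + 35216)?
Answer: -12142452367266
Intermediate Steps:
M = -305904150 (M = -15809*19350 = -305904150)
((15121 - 1*20133) + M)*((88*52 - 99) + 35216) = ((15121 - 1*20133) - 305904150)*((88*52 - 99) + 35216) = ((15121 - 20133) - 305904150)*((4576 - 99) + 35216) = (-5012 - 305904150)*(4477 + 35216) = -305909162*39693 = -12142452367266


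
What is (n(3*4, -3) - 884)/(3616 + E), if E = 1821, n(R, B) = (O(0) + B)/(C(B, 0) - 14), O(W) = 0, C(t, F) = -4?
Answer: -5303/32622 ≈ -0.16256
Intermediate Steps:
n(R, B) = -B/18 (n(R, B) = (0 + B)/(-4 - 14) = B/(-18) = B*(-1/18) = -B/18)
(n(3*4, -3) - 884)/(3616 + E) = (-1/18*(-3) - 884)/(3616 + 1821) = (⅙ - 884)/5437 = -5303/6*1/5437 = -5303/32622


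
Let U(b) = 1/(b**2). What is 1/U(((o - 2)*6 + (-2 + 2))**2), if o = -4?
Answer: 1679616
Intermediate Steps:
U(b) = b**(-2)
1/U(((o - 2)*6 + (-2 + 2))**2) = 1/((((-4 - 2)*6 + (-2 + 2))**2)**(-2)) = 1/(((-6*6 + 0)**2)**(-2)) = 1/(((-36 + 0)**2)**(-2)) = 1/(((-36)**2)**(-2)) = 1/(1296**(-2)) = 1/(1/1679616) = 1679616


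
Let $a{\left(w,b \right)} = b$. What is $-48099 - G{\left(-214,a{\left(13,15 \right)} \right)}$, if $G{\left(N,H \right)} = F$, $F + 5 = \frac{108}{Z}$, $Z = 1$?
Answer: $-48202$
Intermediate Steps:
$F = 103$ ($F = -5 + \frac{108}{1} = -5 + 108 \cdot 1 = -5 + 108 = 103$)
$G{\left(N,H \right)} = 103$
$-48099 - G{\left(-214,a{\left(13,15 \right)} \right)} = -48099 - 103 = -48202$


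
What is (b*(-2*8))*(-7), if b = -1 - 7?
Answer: -896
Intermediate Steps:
b = -8
(b*(-2*8))*(-7) = -(-16)*8*(-7) = -8*(-16)*(-7) = 128*(-7) = -896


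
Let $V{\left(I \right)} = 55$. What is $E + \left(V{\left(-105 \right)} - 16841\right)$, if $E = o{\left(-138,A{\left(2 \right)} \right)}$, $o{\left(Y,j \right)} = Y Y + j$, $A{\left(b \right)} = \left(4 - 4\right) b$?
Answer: $2258$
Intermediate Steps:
$A{\left(b \right)} = 0$ ($A{\left(b \right)} = 0 b = 0$)
$o{\left(Y,j \right)} = j + Y^{2}$ ($o{\left(Y,j \right)} = Y^{2} + j = j + Y^{2}$)
$E = 19044$ ($E = 0 + \left(-138\right)^{2} = 0 + 19044 = 19044$)
$E + \left(V{\left(-105 \right)} - 16841\right) = 19044 + \left(55 - 16841\right) = 19044 - 16786 = 2258$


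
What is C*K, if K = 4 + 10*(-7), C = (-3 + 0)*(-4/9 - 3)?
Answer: -682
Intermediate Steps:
C = 31/3 (C = -3*(-4*1/9 - 3) = -3*(-4/9 - 3) = -3*(-31/9) = 31/3 ≈ 10.333)
K = -66 (K = 4 - 70 = -66)
C*K = (31/3)*(-66) = -682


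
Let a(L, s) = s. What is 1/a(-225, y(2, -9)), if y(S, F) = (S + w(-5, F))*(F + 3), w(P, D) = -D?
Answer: -1/66 ≈ -0.015152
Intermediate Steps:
y(S, F) = (3 + F)*(S - F) (y(S, F) = (S - F)*(F + 3) = (S - F)*(3 + F) = (3 + F)*(S - F))
1/a(-225, y(2, -9)) = 1/(-1*(-9)**2 - 3*(-9) + 3*2 - 9*2) = 1/(-1*81 + 27 + 6 - 18) = 1/(-81 + 27 + 6 - 18) = 1/(-66) = -1/66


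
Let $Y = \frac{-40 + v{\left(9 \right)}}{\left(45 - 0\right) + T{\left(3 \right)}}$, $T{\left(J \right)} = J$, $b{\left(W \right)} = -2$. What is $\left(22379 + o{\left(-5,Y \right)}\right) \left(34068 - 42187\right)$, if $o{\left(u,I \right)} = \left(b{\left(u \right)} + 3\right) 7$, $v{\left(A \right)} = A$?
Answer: $-181751934$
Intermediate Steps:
$Y = - \frac{31}{48}$ ($Y = \frac{-40 + 9}{\left(45 - 0\right) + 3} = - \frac{31}{\left(45 + 0\right) + 3} = - \frac{31}{45 + 3} = - \frac{31}{48} \approx -0.64583$)
$o{\left(u,I \right)} = 7$ ($o{\left(u,I \right)} = \left(-2 + 3\right) 7 = 1 \cdot 7 = 7$)
$\left(22379 + o{\left(-5,Y \right)}\right) \left(34068 - 42187\right) = \left(22379 + 7\right) \left(34068 - 42187\right) = 22386 \left(-8119\right) = -181751934$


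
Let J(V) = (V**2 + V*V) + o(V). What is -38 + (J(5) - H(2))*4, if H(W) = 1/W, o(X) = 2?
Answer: 168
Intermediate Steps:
J(V) = 2 + 2*V**2 (J(V) = (V**2 + V*V) + 2 = (V**2 + V**2) + 2 = 2*V**2 + 2 = 2 + 2*V**2)
H(W) = 1/W
-38 + (J(5) - H(2))*4 = -38 + ((2 + 2*5**2) - 1/2)*4 = -38 + ((2 + 2*25) - 1*1/2)*4 = -38 + ((2 + 50) - 1/2)*4 = -38 + (52 - 1/2)*4 = -38 + (103/2)*4 = -38 + 206 = 168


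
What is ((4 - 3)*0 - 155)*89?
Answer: -13795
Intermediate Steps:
((4 - 3)*0 - 155)*89 = (1*0 - 155)*89 = (0 - 155)*89 = -155*89 = -13795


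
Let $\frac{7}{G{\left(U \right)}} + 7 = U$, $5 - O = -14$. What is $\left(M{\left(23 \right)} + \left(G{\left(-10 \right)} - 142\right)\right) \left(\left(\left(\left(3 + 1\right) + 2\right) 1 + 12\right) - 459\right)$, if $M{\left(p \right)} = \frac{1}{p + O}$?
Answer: $\frac{2134965}{34} \approx 62793.0$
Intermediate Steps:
$O = 19$ ($O = 5 - -14 = 5 + 14 = 19$)
$G{\left(U \right)} = \frac{7}{-7 + U}$
$M{\left(p \right)} = \frac{1}{19 + p}$ ($M{\left(p \right)} = \frac{1}{p + 19} = \frac{1}{19 + p}$)
$\left(M{\left(23 \right)} + \left(G{\left(-10 \right)} - 142\right)\right) \left(\left(\left(\left(3 + 1\right) + 2\right) 1 + 12\right) - 459\right) = \left(\frac{1}{19 + 23} - \left(142 - \frac{7}{-7 - 10}\right)\right) \left(\left(\left(\left(3 + 1\right) + 2\right) 1 + 12\right) - 459\right) = \left(\frac{1}{42} - \left(142 - \frac{7}{-17}\right)\right) \left(\left(\left(4 + 2\right) 1 + 12\right) - 459\right) = \left(\frac{1}{42} + \left(7 \left(- \frac{1}{17}\right) - 142\right)\right) \left(\left(6 \cdot 1 + 12\right) - 459\right) = \left(\frac{1}{42} - \frac{2421}{17}\right) \left(\left(6 + 12\right) - 459\right) = \left(\frac{1}{42} - \frac{2421}{17}\right) \left(18 - 459\right) = \left(- \frac{101665}{714}\right) \left(-441\right) = \frac{2134965}{34}$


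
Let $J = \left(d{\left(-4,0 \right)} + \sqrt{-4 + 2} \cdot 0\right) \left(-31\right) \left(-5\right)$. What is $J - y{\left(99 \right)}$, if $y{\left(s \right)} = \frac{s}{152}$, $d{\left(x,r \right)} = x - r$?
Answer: $- \frac{94339}{152} \approx -620.65$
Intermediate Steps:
$y{\left(s \right)} = \frac{s}{152}$ ($y{\left(s \right)} = s \frac{1}{152} = \frac{s}{152}$)
$J = -620$ ($J = \left(\left(-4 - 0\right) + \sqrt{-4 + 2} \cdot 0\right) \left(-31\right) \left(-5\right) = \left(\left(-4 + 0\right) + \sqrt{-2} \cdot 0\right) \left(-31\right) \left(-5\right) = \left(-4 + i \sqrt{2} \cdot 0\right) \left(-31\right) \left(-5\right) = \left(-4 + 0\right) \left(-31\right) \left(-5\right) = \left(-4\right) \left(-31\right) \left(-5\right) = 124 \left(-5\right) = -620$)
$J - y{\left(99 \right)} = -620 - \frac{1}{152} \cdot 99 = -620 - \frac{99}{152} = - \frac{94339}{152}$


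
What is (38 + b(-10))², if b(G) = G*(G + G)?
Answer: 56644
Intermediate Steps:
b(G) = 2*G² (b(G) = G*(2*G) = 2*G²)
(38 + b(-10))² = (38 + 2*(-10)²)² = (38 + 2*100)² = (38 + 200)² = 238² = 56644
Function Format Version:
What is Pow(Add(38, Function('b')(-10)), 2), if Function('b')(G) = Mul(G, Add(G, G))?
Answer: 56644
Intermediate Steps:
Function('b')(G) = Mul(2, Pow(G, 2)) (Function('b')(G) = Mul(G, Mul(2, G)) = Mul(2, Pow(G, 2)))
Pow(Add(38, Function('b')(-10)), 2) = Pow(Add(38, Mul(2, Pow(-10, 2))), 2) = Pow(Add(38, Mul(2, 100)), 2) = Pow(Add(38, 200), 2) = Pow(238, 2) = 56644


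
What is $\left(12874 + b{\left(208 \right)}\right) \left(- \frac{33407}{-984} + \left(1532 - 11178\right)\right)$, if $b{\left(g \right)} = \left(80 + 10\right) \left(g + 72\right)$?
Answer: $- \frac{180056838509}{492} \approx -3.6597 \cdot 10^{8}$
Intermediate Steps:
$b{\left(g \right)} = 6480 + 90 g$ ($b{\left(g \right)} = 90 \left(72 + g\right) = 6480 + 90 g$)
$\left(12874 + b{\left(208 \right)}\right) \left(- \frac{33407}{-984} + \left(1532 - 11178\right)\right) = \left(12874 + \left(6480 + 90 \cdot 208\right)\right) \left(- \frac{33407}{-984} + \left(1532 - 11178\right)\right) = \left(12874 + \left(6480 + 18720\right)\right) \left(\left(-33407\right) \left(- \frac{1}{984}\right) - 9646\right) = \left(12874 + 25200\right) \left(\frac{33407}{984} - 9646\right) = 38074 \left(- \frac{9458257}{984}\right) = - \frac{180056838509}{492}$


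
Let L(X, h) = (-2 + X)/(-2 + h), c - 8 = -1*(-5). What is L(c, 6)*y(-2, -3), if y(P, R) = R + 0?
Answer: -33/4 ≈ -8.2500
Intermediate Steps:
y(P, R) = R
c = 13 (c = 8 - 1*(-5) = 8 + 5 = 13)
L(X, h) = (-2 + X)/(-2 + h)
L(c, 6)*y(-2, -3) = ((-2 + 13)/(-2 + 6))*(-3) = (11/4)*(-3) = -33/4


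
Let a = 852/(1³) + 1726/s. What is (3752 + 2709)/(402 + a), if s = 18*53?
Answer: 3081897/599021 ≈ 5.1449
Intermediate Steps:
s = 954
a = 407267/477 (a = 852/(1³) + 1726/954 = 852/1 + 1726*(1/954) = 852*1 + 863/477 = 852 + 863/477 = 407267/477 ≈ 853.81)
(3752 + 2709)/(402 + a) = (3752 + 2709)/(402 + 407267/477) = 6461/(599021/477) = 6461*(477/599021) = 3081897/599021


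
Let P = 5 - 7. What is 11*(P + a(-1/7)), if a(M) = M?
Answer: -165/7 ≈ -23.571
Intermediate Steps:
P = -2
11*(P + a(-1/7)) = 11*(-2 - 1/7) = 11*(-2 - 1*⅐) = 11*(-2 - ⅐) = 11*(-15/7) = -165/7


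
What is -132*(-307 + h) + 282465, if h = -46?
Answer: 329061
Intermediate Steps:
-132*(-307 + h) + 282465 = -132*(-307 - 46) + 282465 = -132*(-353) + 282465 = 46596 + 282465 = 329061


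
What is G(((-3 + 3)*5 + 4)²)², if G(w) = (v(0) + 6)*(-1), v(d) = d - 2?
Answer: 16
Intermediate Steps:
v(d) = -2 + d
G(w) = -4 (G(w) = ((-2 + 0) + 6)*(-1) = (-2 + 6)*(-1) = 4*(-1) = -4)
G(((-3 + 3)*5 + 4)²)² = (-4)² = 16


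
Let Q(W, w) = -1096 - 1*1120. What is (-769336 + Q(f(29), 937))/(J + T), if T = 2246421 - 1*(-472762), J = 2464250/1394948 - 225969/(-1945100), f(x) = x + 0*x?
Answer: -523365586380662400/1844500164118202003 ≈ -0.28374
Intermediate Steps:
f(x) = x (f(x) = x + 0 = x)
Q(W, w) = -2216 (Q(W, w) = -1096 - 1120 = -2216)
J = 1277106919903/678328338700 (J = 2464250*(1/1394948) - 225969*(-1/1945100) = 1232125/697474 + 225969/1945100 = 1277106919903/678328338700 ≈ 1.8827)
T = 2719183 (T = 2246421 + 472762 = 2719183)
(-769336 + Q(f(29), 937))/(J + T) = (-769336 - 2216)/(1277106919903/678328338700 + 2719183) = -771552/1844500164118202003/678328338700 = -771552*678328338700/1844500164118202003 = -523365586380662400/1844500164118202003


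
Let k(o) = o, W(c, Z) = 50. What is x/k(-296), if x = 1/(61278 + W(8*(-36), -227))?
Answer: -1/18153088 ≈ -5.5087e-8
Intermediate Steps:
x = 1/61328 (x = 1/(61278 + 50) = 1/61328 ≈ 1.6306e-5)
x/k(-296) = (1/61328)/(-296) = (1/61328)*(-1/296) = -1/18153088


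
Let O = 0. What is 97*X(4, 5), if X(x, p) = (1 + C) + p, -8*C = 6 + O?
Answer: 2037/4 ≈ 509.25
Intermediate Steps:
C = -3/4 (C = -(6 + 0)/8 = -1/8*6 = -3/4 ≈ -0.75000)
X(x, p) = 1/4 + p (X(x, p) = (1 - 3/4) + p = 1/4 + p)
97*X(4, 5) = 97*(1/4 + 5) = 97*(21/4) = 2037/4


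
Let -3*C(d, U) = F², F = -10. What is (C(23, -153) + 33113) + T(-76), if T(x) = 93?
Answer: 99518/3 ≈ 33173.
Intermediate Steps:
C(d, U) = -100/3 (C(d, U) = -⅓*(-10)² = -⅓*100 = -100/3)
(C(23, -153) + 33113) + T(-76) = (-100/3 + 33113) + 93 = 99239/3 + 93 = 99518/3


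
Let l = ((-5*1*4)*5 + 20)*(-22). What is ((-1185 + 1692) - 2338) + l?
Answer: -71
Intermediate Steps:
l = 1760 (l = (-5*4*5 + 20)*(-22) = (-20*5 + 20)*(-22) = (-100 + 20)*(-22) = -80*(-22) = 1760)
((-1185 + 1692) - 2338) + l = ((-1185 + 1692) - 2338) + 1760 = (507 - 2338) + 1760 = -1831 + 1760 = -71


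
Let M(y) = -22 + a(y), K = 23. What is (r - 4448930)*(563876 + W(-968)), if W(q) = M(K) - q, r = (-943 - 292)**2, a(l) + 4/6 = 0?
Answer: -4954112869120/3 ≈ -1.6514e+12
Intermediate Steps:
a(l) = -2/3 (a(l) = -2/3 + 0 = -2/3)
M(y) = -68/3 (M(y) = -22 - 2/3 = -68/3)
r = 1525225 (r = (-1235)**2 = 1525225)
W(q) = -68/3 - q
(r - 4448930)*(563876 + W(-968)) = (1525225 - 4448930)*(563876 + (-68/3 - 1*(-968))) = -2923705*(563876 + (-68/3 + 968)) = -2923705*(563876 + 2836/3) = -2923705*1694464/3 = -4954112869120/3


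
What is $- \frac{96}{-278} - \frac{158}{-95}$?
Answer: $\frac{26522}{13205} \approx 2.0085$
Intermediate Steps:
$- \frac{96}{-278} - \frac{158}{-95} = \left(-96\right) \left(- \frac{1}{278}\right) - - \frac{158}{95} = \frac{48}{139} + \frac{158}{95} = \frac{26522}{13205}$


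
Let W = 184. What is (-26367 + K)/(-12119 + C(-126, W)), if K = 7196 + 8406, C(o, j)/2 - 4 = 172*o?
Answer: 2153/11091 ≈ 0.19412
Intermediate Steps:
C(o, j) = 8 + 344*o (C(o, j) = 8 + 2*(172*o) = 8 + 344*o)
K = 15602
(-26367 + K)/(-12119 + C(-126, W)) = (-26367 + 15602)/(-12119 + (8 + 344*(-126))) = -10765/(-12119 + (8 - 43344)) = -10765/(-12119 - 43336) = -10765/(-55455) = -10765*(-1/55455) = 2153/11091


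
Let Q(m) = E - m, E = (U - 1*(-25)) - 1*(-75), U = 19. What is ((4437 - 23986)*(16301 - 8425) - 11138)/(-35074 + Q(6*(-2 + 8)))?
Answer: 153979062/34991 ≈ 4400.5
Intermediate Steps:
E = 119 (E = (19 - 1*(-25)) - 1*(-75) = (19 + 25) + 75 = 44 + 75 = 119)
Q(m) = 119 - m
((4437 - 23986)*(16301 - 8425) - 11138)/(-35074 + Q(6*(-2 + 8))) = ((4437 - 23986)*(16301 - 8425) - 11138)/(-35074 + (119 - 6*(-2 + 8))) = (-19549*7876 - 11138)/(-35074 + (119 - 6*6)) = (-153967924 - 11138)/(-35074 + (119 - 1*36)) = -153979062/(-35074 + (119 - 36)) = -153979062/(-35074 + 83) = -153979062/(-34991) = -153979062*(-1/34991) = 153979062/34991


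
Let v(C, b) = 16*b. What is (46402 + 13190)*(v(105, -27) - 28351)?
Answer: -1715236536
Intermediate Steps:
(46402 + 13190)*(v(105, -27) - 28351) = (46402 + 13190)*(16*(-27) - 28351) = 59592*(-432 - 28351) = 59592*(-28783) = -1715236536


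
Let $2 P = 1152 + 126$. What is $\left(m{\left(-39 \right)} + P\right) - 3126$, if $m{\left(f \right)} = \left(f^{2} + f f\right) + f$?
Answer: $516$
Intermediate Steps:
$P = 639$ ($P = \frac{1152 + 126}{2} = \frac{1}{2} \cdot 1278 = 639$)
$m{\left(f \right)} = f + 2 f^{2}$ ($m{\left(f \right)} = \left(f^{2} + f^{2}\right) + f = 2 f^{2} + f = f + 2 f^{2}$)
$\left(m{\left(-39 \right)} + P\right) - 3126 = \left(- 39 \left(1 + 2 \left(-39\right)\right) + 639\right) - 3126 = \left(- 39 \left(1 - 78\right) + 639\right) - 3126 = \left(\left(-39\right) \left(-77\right) + 639\right) - 3126 = \left(3003 + 639\right) - 3126 = 3642 - 3126 = 516$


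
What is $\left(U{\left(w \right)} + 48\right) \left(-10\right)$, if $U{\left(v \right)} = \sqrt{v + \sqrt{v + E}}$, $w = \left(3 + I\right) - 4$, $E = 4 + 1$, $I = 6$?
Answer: $-480 - 10 \sqrt{5 + \sqrt{10}} \approx -508.57$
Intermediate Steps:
$E = 5$
$w = 5$ ($w = \left(3 + 6\right) - 4 = 9 - 4 = 5$)
$U{\left(v \right)} = \sqrt{v + \sqrt{5 + v}}$ ($U{\left(v \right)} = \sqrt{v + \sqrt{v + 5}} = \sqrt{v + \sqrt{5 + v}}$)
$\left(U{\left(w \right)} + 48\right) \left(-10\right) = \left(\sqrt{5 + \sqrt{5 + 5}} + 48\right) \left(-10\right) = \left(\sqrt{5 + \sqrt{10}} + 48\right) \left(-10\right) = \left(48 + \sqrt{5 + \sqrt{10}}\right) \left(-10\right) = -480 - 10 \sqrt{5 + \sqrt{10}}$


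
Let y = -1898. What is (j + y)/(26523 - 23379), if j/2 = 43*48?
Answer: 1115/1572 ≈ 0.70929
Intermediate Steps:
j = 4128 (j = 2*(43*48) = 2*2064 = 4128)
(j + y)/(26523 - 23379) = (4128 - 1898)/(26523 - 23379) = 2230/3144 = 2230*(1/3144) = 1115/1572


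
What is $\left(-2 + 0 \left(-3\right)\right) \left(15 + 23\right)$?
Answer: $-76$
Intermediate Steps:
$\left(-2 + 0 \left(-3\right)\right) \left(15 + 23\right) = \left(-2 + 0\right) 38 = \left(-2\right) 38 = -76$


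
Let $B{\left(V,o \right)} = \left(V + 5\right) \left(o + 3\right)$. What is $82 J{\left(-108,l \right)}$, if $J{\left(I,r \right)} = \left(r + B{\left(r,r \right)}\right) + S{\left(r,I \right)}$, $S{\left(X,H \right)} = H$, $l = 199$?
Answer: $3386518$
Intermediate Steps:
$B{\left(V,o \right)} = \left(3 + o\right) \left(5 + V\right)$ ($B{\left(V,o \right)} = \left(5 + V\right) \left(3 + o\right) = \left(3 + o\right) \left(5 + V\right)$)
$J{\left(I,r \right)} = 15 + I + r^{2} + 9 r$ ($J{\left(I,r \right)} = \left(r + \left(15 + 3 r + 5 r + r r\right)\right) + I = \left(r + \left(15 + 3 r + 5 r + r^{2}\right)\right) + I = \left(r + \left(15 + r^{2} + 8 r\right)\right) + I = \left(15 + r^{2} + 9 r\right) + I = 15 + I + r^{2} + 9 r$)
$82 J{\left(-108,l \right)} = 82 \left(15 - 108 + 199^{2} + 9 \cdot 199\right) = 82 \left(15 - 108 + 39601 + 1791\right) = 82 \cdot 41299 = 3386518$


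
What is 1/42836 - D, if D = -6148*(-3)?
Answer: -790067183/42836 ≈ -18444.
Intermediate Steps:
D = 18444
1/42836 - D = 1/42836 - 1*18444 = 1/42836 - 18444 = -790067183/42836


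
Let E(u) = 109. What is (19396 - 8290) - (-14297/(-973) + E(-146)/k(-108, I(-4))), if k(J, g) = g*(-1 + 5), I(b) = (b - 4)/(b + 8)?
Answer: 86440785/7784 ≈ 11105.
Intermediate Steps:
I(b) = (-4 + b)/(8 + b)
k(J, g) = 4*g (k(J, g) = g*4 = 4*g)
(19396 - 8290) - (-14297/(-973) + E(-146)/k(-108, I(-4))) = (19396 - 8290) - (-14297/(-973) + 109/((4*((-4 - 4)/(8 - 4))))) = 11106 - (-14297*(-1/973) + 109/((4*(-8/4)))) = 11106 - (14297/973 + 109/((4*((¼)*(-8))))) = 11106 - (14297/973 + 109/((4*(-2)))) = 11106 - (14297/973 + 109/(-8)) = 11106 - (14297/973 + 109*(-⅛)) = 11106 - (14297/973 - 109/8) = 11106 - 1*8319/7784 = 11106 - 8319/7784 = 86440785/7784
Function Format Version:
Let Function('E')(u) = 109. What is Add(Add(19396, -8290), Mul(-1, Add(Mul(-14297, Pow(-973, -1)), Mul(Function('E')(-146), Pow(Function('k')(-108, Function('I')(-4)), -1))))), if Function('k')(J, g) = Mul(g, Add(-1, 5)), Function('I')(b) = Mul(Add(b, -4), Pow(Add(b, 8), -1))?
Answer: Rational(86440785, 7784) ≈ 11105.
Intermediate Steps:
Function('I')(b) = Mul(Pow(Add(8, b), -1), Add(-4, b)) (Function('I')(b) = Mul(Add(-4, b), Pow(Add(8, b), -1)) = Mul(Pow(Add(8, b), -1), Add(-4, b)))
Function('k')(J, g) = Mul(4, g) (Function('k')(J, g) = Mul(g, 4) = Mul(4, g))
Add(Add(19396, -8290), Mul(-1, Add(Mul(-14297, Pow(-973, -1)), Mul(Function('E')(-146), Pow(Function('k')(-108, Function('I')(-4)), -1))))) = Add(Add(19396, -8290), Mul(-1, Add(Mul(-14297, Pow(-973, -1)), Mul(109, Pow(Mul(4, Mul(Pow(Add(8, -4), -1), Add(-4, -4))), -1))))) = Add(11106, Mul(-1, Add(Mul(-14297, Rational(-1, 973)), Mul(109, Pow(Mul(4, Mul(Pow(4, -1), -8)), -1))))) = Add(11106, Mul(-1, Add(Rational(14297, 973), Mul(109, Pow(Mul(4, Mul(Rational(1, 4), -8)), -1))))) = Add(11106, Mul(-1, Add(Rational(14297, 973), Mul(109, Pow(Mul(4, -2), -1))))) = Add(11106, Mul(-1, Add(Rational(14297, 973), Mul(109, Pow(-8, -1))))) = Add(11106, Mul(-1, Add(Rational(14297, 973), Mul(109, Rational(-1, 8))))) = Add(11106, Mul(-1, Add(Rational(14297, 973), Rational(-109, 8)))) = Add(11106, Mul(-1, Rational(8319, 7784))) = Add(11106, Rational(-8319, 7784)) = Rational(86440785, 7784)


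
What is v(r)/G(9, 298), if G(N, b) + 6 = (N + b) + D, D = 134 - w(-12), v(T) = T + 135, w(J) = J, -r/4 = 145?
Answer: -445/447 ≈ -0.99553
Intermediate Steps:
r = -580 (r = -4*145 = -580)
v(T) = 135 + T
D = 146 (D = 134 - 1*(-12) = 134 + 12 = 146)
G(N, b) = 140 + N + b (G(N, b) = -6 + ((N + b) + 146) = -6 + (146 + N + b) = 140 + N + b)
v(r)/G(9, 298) = (135 - 580)/(140 + 9 + 298) = -445/447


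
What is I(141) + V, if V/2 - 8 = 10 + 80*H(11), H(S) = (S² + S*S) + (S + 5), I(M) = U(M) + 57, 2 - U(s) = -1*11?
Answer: 41386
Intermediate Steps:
U(s) = 13 (U(s) = 2 - (-1)*11 = 2 - 1*(-11) = 2 + 11 = 13)
I(M) = 70 (I(M) = 13 + 57 = 70)
H(S) = 5 + S + 2*S² (H(S) = (S² + S²) + (5 + S) = 2*S² + (5 + S) = 5 + S + 2*S²)
V = 41316 (V = 16 + 2*(10 + 80*(5 + 11 + 2*11²)) = 16 + 2*(10 + 80*(5 + 11 + 2*121)) = 16 + 2*(10 + 80*(5 + 11 + 242)) = 16 + 2*(10 + 80*258) = 16 + 2*(10 + 20640) = 16 + 2*20650 = 16 + 41300 = 41316)
I(141) + V = 70 + 41316 = 41386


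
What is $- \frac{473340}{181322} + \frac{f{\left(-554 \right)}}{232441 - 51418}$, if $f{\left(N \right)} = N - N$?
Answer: $- \frac{236670}{90661} \approx -2.6105$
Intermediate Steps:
$f{\left(N \right)} = 0$
$- \frac{473340}{181322} + \frac{f{\left(-554 \right)}}{232441 - 51418} = - \frac{473340}{181322} + \frac{0}{232441 - 51418} = \left(-473340\right) \frac{1}{181322} + \frac{0}{181023} = - \frac{236670}{90661} + 0 \cdot \frac{1}{181023} = - \frac{236670}{90661} + 0 = - \frac{236670}{90661}$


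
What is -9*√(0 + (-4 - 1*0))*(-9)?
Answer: 162*I ≈ 162.0*I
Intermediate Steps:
-9*√(0 + (-4 - 1*0))*(-9) = -9*√(0 + (-4 + 0))*(-9) = -9*√(0 - 4)*(-9) = -18*I*(-9) = 162*I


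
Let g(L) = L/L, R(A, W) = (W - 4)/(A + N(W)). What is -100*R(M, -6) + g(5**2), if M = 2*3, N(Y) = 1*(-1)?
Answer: 201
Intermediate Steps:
N(Y) = -1
M = 6
R(A, W) = (-4 + W)/(-1 + A) (R(A, W) = (W - 4)/(A - 1) = (-4 + W)/(-1 + A))
g(L) = 1
-100*R(M, -6) + g(5**2) = -100*(-4 - 6)/(-1 + 6) + 1 = -100*(-10)/5 + 1 = -20*(-10) + 1 = -100*(-2) + 1 = 200 + 1 = 201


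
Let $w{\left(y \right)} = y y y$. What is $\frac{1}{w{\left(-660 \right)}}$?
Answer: $- \frac{1}{287496000} \approx -3.4783 \cdot 10^{-9}$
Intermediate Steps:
$w{\left(y \right)} = y^{3}$ ($w{\left(y \right)} = y^{2} y = y^{3}$)
$\frac{1}{w{\left(-660 \right)}} = \frac{1}{\left(-660\right)^{3}} = \frac{1}{-287496000} = - \frac{1}{287496000}$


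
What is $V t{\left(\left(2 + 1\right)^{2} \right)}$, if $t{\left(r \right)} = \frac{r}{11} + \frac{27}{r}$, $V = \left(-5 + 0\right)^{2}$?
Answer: $\frac{1050}{11} \approx 95.455$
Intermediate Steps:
$V = 25$ ($V = \left(-5\right)^{2} = 25$)
$t{\left(r \right)} = \frac{27}{r} + \frac{r}{11}$ ($t{\left(r \right)} = r \frac{1}{11} + \frac{27}{r} = \frac{r}{11} + \frac{27}{r} = \frac{27}{r} + \frac{r}{11}$)
$V t{\left(\left(2 + 1\right)^{2} \right)} = 25 \left(\frac{27}{\left(2 + 1\right)^{2}} + \frac{\left(2 + 1\right)^{2}}{11}\right) = 25 \left(\frac{27}{3^{2}} + \frac{3^{2}}{11}\right) = 25 \left(\frac{27}{9} + \frac{1}{11} \cdot 9\right) = 25 \left(27 \cdot \frac{1}{9} + \frac{9}{11}\right) = 25 \left(3 + \frac{9}{11}\right) = 25 \cdot \frac{42}{11} = \frac{1050}{11}$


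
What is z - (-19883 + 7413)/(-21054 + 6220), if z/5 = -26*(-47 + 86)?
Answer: -37610425/7417 ≈ -5070.8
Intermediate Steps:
z = -5070 (z = 5*(-26*(-47 + 86)) = 5*(-26*39) = 5*(-1014) = -5070)
z - (-19883 + 7413)/(-21054 + 6220) = -5070 - (-19883 + 7413)/(-21054 + 6220) = -5070 - (-12470)/(-14834) = -5070 - (-12470)*(-1)/14834 = -5070 - 1*6235/7417 = -5070 - 6235/7417 = -37610425/7417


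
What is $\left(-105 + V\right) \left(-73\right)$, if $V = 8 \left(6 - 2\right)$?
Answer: $5329$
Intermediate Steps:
$V = 32$ ($V = 8 \cdot 4 = 32$)
$\left(-105 + V\right) \left(-73\right) = \left(-105 + 32\right) \left(-73\right) = \left(-73\right) \left(-73\right) = 5329$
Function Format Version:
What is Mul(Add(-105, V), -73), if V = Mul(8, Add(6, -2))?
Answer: 5329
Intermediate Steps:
V = 32 (V = Mul(8, 4) = 32)
Mul(Add(-105, V), -73) = Mul(Add(-105, 32), -73) = Mul(-73, -73) = 5329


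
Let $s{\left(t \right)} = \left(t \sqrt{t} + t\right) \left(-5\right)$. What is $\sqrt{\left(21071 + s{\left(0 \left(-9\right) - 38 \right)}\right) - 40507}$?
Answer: $\sqrt{-19246 + 190 i \sqrt{38}} \approx 4.2193 + 138.79 i$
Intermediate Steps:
$s{\left(t \right)} = - 5 t - 5 t^{\frac{3}{2}}$ ($s{\left(t \right)} = \left(t^{\frac{3}{2}} + t\right) \left(-5\right) = \left(t + t^{\frac{3}{2}}\right) \left(-5\right) = - 5 t - 5 t^{\frac{3}{2}}$)
$\sqrt{\left(21071 + s{\left(0 \left(-9\right) - 38 \right)}\right) - 40507} = \sqrt{\left(21071 - \left(5 \left(0 \left(-9\right) - 38\right)^{\frac{3}{2}} + 5 \left(0 \left(-9\right) - 38\right)\right)\right) - 40507} = \sqrt{\left(21071 - \left(5 \left(0 - 38\right)^{\frac{3}{2}} + 5 \left(0 - 38\right)\right)\right) - 40507} = \sqrt{\left(21071 - \left(-190 + 5 \left(-38\right)^{\frac{3}{2}}\right)\right) - 40507} = \sqrt{\left(21071 + \left(190 - 5 \left(- 38 i \sqrt{38}\right)\right)\right) - 40507} = \sqrt{\left(21071 + \left(190 + 190 i \sqrt{38}\right)\right) - 40507} = \sqrt{\left(21261 + 190 i \sqrt{38}\right) - 40507} = \sqrt{-19246 + 190 i \sqrt{38}}$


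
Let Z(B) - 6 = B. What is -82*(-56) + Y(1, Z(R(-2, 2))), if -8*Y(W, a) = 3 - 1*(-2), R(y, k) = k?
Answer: 36731/8 ≈ 4591.4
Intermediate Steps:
Z(B) = 6 + B
Y(W, a) = -5/8 (Y(W, a) = -(3 - 1*(-2))/8 = -(3 + 2)/8 = -⅛*5 = -5/8)
-82*(-56) + Y(1, Z(R(-2, 2))) = -82*(-56) - 5/8 = 4592 - 5/8 = 36731/8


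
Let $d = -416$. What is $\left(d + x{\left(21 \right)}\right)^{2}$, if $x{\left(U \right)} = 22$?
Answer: $155236$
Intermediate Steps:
$\left(d + x{\left(21 \right)}\right)^{2} = \left(-416 + 22\right)^{2} = \left(-394\right)^{2} = 155236$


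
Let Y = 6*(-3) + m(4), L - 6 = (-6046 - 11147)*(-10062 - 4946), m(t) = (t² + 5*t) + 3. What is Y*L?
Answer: 5418683550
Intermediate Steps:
m(t) = 3 + t² + 5*t
L = 258032550 (L = 6 + (-6046 - 11147)*(-10062 - 4946) = 6 - 17193*(-15008) = 6 + 258032544 = 258032550)
Y = 21 (Y = 6*(-3) + (3 + 4² + 5*4) = -18 + (3 + 16 + 20) = -18 + 39 = 21)
Y*L = 21*258032550 = 5418683550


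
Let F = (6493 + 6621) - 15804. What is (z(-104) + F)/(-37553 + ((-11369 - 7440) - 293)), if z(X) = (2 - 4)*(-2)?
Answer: 2686/56655 ≈ 0.047410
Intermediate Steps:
z(X) = 4 (z(X) = -2*(-2) = 4)
F = -2690 (F = 13114 - 15804 = -2690)
(z(-104) + F)/(-37553 + ((-11369 - 7440) - 293)) = (4 - 2690)/(-37553 + ((-11369 - 7440) - 293)) = -2686/(-37553 + (-18809 - 293)) = -2686/(-37553 - 19102) = -2686/(-56655) = -2686*(-1/56655) = 2686/56655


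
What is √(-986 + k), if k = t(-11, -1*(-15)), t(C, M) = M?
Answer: I*√971 ≈ 31.161*I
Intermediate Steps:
k = 15 (k = -1*(-15) = 15)
√(-986 + k) = √(-986 + 15) = √(-971) = I*√971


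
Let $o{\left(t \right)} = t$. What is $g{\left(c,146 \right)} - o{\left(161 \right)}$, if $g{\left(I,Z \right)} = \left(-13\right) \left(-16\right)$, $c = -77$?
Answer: $47$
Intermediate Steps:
$g{\left(I,Z \right)} = 208$
$g{\left(c,146 \right)} - o{\left(161 \right)} = 208 - 161 = 47$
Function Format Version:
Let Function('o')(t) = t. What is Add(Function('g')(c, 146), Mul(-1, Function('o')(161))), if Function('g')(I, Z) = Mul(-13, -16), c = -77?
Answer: 47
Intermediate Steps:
Function('g')(I, Z) = 208
Add(Function('g')(c, 146), Mul(-1, Function('o')(161))) = Add(208, Mul(-1, 161)) = Add(208, -161) = 47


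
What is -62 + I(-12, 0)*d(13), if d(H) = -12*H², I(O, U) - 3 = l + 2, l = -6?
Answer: 1966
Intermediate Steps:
I(O, U) = -1 (I(O, U) = 3 + (-6 + 2) = 3 - 4 = -1)
-62 + I(-12, 0)*d(13) = -62 - (-12)*13² = -62 - (-12)*169 = -62 - 1*(-2028) = -62 + 2028 = 1966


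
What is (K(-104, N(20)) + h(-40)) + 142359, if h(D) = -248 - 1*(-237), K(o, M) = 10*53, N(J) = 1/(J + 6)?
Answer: 142878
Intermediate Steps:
N(J) = 1/(6 + J)
K(o, M) = 530
h(D) = -11 (h(D) = -248 + 237 = -11)
(K(-104, N(20)) + h(-40)) + 142359 = (530 - 11) + 142359 = 519 + 142359 = 142878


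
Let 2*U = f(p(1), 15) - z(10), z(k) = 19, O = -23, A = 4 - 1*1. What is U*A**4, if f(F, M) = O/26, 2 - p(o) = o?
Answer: -41877/52 ≈ -805.33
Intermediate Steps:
A = 3 (A = 4 - 1 = 3)
p(o) = 2 - o
f(F, M) = -23/26
U = -517/52 (U = (-23/26 - 1*19)/2 = (-23/26 - 19)/2 = (1/2)*(-517/26) = -517/52 ≈ -9.9423)
U*A**4 = -517/52*3**4 = -517/52*81 = -41877/52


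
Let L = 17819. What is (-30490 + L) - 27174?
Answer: -39845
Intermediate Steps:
(-30490 + L) - 27174 = (-30490 + 17819) - 27174 = -12671 - 27174 = -39845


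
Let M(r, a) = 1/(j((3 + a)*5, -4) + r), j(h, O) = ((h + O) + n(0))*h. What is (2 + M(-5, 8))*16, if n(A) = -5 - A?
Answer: 80816/2525 ≈ 32.006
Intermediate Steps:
j(h, O) = h*(-5 + O + h) (j(h, O) = ((h + O) + (-5 - 1*0))*h = ((O + h) + (-5 + 0))*h = ((O + h) - 5)*h = (-5 + O + h)*h = h*(-5 + O + h))
M(r, a) = 1/(r + (6 + 5*a)*(15 + 5*a)) (M(r, a) = 1/(((3 + a)*5)*(-5 - 4 + (3 + a)*5) + r) = 1/((15 + 5*a)*(-5 - 4 + (15 + 5*a)) + r) = 1/((15 + 5*a)*(6 + 5*a) + r) = 1/((6 + 5*a)*(15 + 5*a) + r) = 1/(r + (6 + 5*a)*(15 + 5*a)))
(2 + M(-5, 8))*16 = (2 + 1/(-5 + 5*(3 + 8)*(6 + 5*8)))*16 = (2 + 1/(-5 + 5*11*(6 + 40)))*16 = (2 + 1/(-5 + 5*11*46))*16 = (2 + 1/(-5 + 2530))*16 = (2 + 1/2525)*16 = (5051/2525)*16 = 80816/2525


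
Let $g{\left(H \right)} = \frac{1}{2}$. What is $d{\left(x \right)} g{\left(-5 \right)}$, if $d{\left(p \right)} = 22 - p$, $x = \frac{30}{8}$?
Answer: $\frac{73}{8} \approx 9.125$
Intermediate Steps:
$x = \frac{15}{4}$ ($x = 30 \cdot \frac{1}{8} = \frac{15}{4} \approx 3.75$)
$g{\left(H \right)} = \frac{1}{2}$
$d{\left(x \right)} g{\left(-5 \right)} = \left(22 - \frac{15}{4}\right) \frac{1}{2} = \frac{73}{4} \cdot \frac{1}{2} = \frac{73}{8}$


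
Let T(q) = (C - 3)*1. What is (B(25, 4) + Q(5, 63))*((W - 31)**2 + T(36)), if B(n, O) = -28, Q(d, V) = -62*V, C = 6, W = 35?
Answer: -74746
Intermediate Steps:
T(q) = 3 (T(q) = (6 - 3)*1 = 3*1 = 3)
(B(25, 4) + Q(5, 63))*((W - 31)**2 + T(36)) = (-28 - 62*63)*((35 - 31)**2 + 3) = (-28 - 3906)*(4**2 + 3) = -3934*(16 + 3) = -3934*19 = -74746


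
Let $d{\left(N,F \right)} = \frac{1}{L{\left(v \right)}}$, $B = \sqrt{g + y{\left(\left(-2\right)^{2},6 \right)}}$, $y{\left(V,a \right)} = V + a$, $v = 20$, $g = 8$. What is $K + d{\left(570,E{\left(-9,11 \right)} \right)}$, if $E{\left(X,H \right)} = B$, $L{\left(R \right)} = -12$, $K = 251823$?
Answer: $\frac{3021875}{12} \approx 2.5182 \cdot 10^{5}$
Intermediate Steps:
$B = 3 \sqrt{2}$ ($B = \sqrt{8 + \left(\left(-2\right)^{2} + 6\right)} = \sqrt{8 + \left(4 + 6\right)} = \sqrt{8 + 10} = \sqrt{18} = 3 \sqrt{2} \approx 4.2426$)
$E{\left(X,H \right)} = 3 \sqrt{2}$
$d{\left(N,F \right)} = - \frac{1}{12}$ ($d{\left(N,F \right)} = \frac{1}{-12} = - \frac{1}{12}$)
$K + d{\left(570,E{\left(-9,11 \right)} \right)} = 251823 - \frac{1}{12} = \frac{3021875}{12}$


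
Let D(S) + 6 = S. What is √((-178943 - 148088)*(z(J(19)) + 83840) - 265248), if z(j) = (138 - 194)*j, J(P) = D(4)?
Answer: 12*I*√190660915 ≈ 1.657e+5*I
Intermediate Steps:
D(S) = -6 + S
J(P) = -2 (J(P) = -6 + 4 = -2)
z(j) = -56*j
√((-178943 - 148088)*(z(J(19)) + 83840) - 265248) = √((-178943 - 148088)*(-56*(-2) + 83840) - 265248) = √(-327031*(112 + 83840) - 265248) = √(-327031*83952 - 265248) = √(-27454906512 - 265248) = √(-27455171760) = 12*I*√190660915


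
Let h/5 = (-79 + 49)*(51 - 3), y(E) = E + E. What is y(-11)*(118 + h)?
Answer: 155804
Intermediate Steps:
y(E) = 2*E
h = -7200 (h = 5*((-79 + 49)*(51 - 3)) = 5*(-30*48) = 5*(-1440) = -7200)
y(-11)*(118 + h) = (2*(-11))*(118 - 7200) = -22*(-7082) = 155804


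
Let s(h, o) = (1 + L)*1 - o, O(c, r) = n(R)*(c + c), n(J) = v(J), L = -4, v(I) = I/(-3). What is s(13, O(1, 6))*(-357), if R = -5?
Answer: 2261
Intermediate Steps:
v(I) = -I/3 (v(I) = I*(-1/3) = -I/3)
n(J) = -J/3
O(c, r) = 10*c/3 (O(c, r) = (-1/3*(-5))*(c + c) = 5*(2*c)/3 = 10*c/3)
s(h, o) = -3 - o (s(h, o) = (1 - 4)*1 - o = -3*1 - o = -3 - o)
s(13, O(1, 6))*(-357) = (-3 - 10/3)*(-357) = -19/3*(-357) = 2261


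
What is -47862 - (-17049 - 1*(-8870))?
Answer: -39683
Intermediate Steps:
-47862 - (-17049 - 1*(-8870)) = -47862 - (-17049 + 8870) = -47862 - 1*(-8179) = -47862 + 8179 = -39683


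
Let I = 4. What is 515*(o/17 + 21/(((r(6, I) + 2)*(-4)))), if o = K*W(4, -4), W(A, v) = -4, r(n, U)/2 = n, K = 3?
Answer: -75705/136 ≈ -556.65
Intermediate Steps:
r(n, U) = 2*n
o = -12 (o = 3*(-4) = -12)
515*(o/17 + 21/(((r(6, I) + 2)*(-4)))) = 515*(-12/17 + 21/(((2*6 + 2)*(-4)))) = 515*(-12*1/17 + 21/(((12 + 2)*(-4)))) = 515*(-12/17 + 21/((14*(-4)))) = 515*(-12/17 + 21/(-56)) = 515*(-12/17 + 21*(-1/56)) = 515*(-12/17 - 3/8) = 515*(-147/136) = -75705/136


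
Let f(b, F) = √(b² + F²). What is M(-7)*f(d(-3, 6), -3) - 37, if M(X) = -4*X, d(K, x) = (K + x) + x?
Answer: -37 + 84*√10 ≈ 228.63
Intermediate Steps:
d(K, x) = K + 2*x
f(b, F) = √(F² + b²)
M(-7)*f(d(-3, 6), -3) - 37 = (-4*(-7))*√((-3)² + (-3 + 2*6)²) - 37 = 28*√(9 + (-3 + 12)²) - 37 = 28*√(9 + 9²) - 37 = 28*√(9 + 81) - 37 = 28*√90 - 37 = 28*(3*√10) - 37 = 84*√10 - 37 = -37 + 84*√10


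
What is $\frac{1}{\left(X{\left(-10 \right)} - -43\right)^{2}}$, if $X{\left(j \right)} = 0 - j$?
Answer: $\frac{1}{2809} \approx 0.000356$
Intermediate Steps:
$X{\left(j \right)} = - j$
$\frac{1}{\left(X{\left(-10 \right)} - -43\right)^{2}} = \frac{1}{\left(\left(-1\right) \left(-10\right) - -43\right)^{2}} = \frac{1}{\left(10 + \left(-31 + 74\right)\right)^{2}} = \frac{1}{\left(10 + 43\right)^{2}} = \frac{1}{53^{2}} = \frac{1}{2809}$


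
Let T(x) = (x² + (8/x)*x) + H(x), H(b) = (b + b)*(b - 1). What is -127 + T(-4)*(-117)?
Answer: -7615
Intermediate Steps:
H(b) = 2*b*(-1 + b) (H(b) = (2*b)*(-1 + b) = 2*b*(-1 + b))
T(x) = 8 + x² + 2*x*(-1 + x) (T(x) = (x² + (8/x)*x) + 2*x*(-1 + x) = (x² + 8) + 2*x*(-1 + x) = (8 + x²) + 2*x*(-1 + x) = 8 + x² + 2*x*(-1 + x))
-127 + T(-4)*(-117) = -127 + (8 - 2*(-4) + 3*(-4)²)*(-117) = -127 + (8 + 8 + 3*16)*(-117) = -127 + (8 + 8 + 48)*(-117) = -127 + 64*(-117) = -127 - 7488 = -7615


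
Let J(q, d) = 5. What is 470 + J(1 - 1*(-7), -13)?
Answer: 475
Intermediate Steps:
470 + J(1 - 1*(-7), -13) = 470 + 5 = 475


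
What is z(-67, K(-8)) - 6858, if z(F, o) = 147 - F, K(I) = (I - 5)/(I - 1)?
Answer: -6644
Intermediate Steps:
K(I) = (-5 + I)/(-1 + I)
z(-67, K(-8)) - 6858 = (147 - 1*(-67)) - 6858 = (147 + 67) - 6858 = 214 - 6858 = -6644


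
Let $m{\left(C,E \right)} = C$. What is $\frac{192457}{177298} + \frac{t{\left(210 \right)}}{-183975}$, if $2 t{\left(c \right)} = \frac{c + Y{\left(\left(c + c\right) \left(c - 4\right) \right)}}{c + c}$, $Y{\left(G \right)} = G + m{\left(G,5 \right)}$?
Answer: $\frac{85747173}{79074908} \approx 1.0844$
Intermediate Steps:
$Y{\left(G \right)} = 2 G$ ($Y{\left(G \right)} = G + G = 2 G$)
$t{\left(c \right)} = \frac{c + 4 c \left(-4 + c\right)}{4 c}$ ($t{\left(c \right)} = \frac{\left(c + 2 \left(c + c\right) \left(c - 4\right)\right) \frac{1}{c + c}}{2} = \frac{\left(c + 2 \cdot 2 c \left(-4 + c\right)\right) \frac{1}{2 c}}{2} = \frac{\left(c + 4 c \left(-4 + c\right)\right) \frac{1}{2 c}}{2} = \frac{\frac{1}{2} \frac{1}{c} \left(c + 4 c \left(-4 + c\right)\right)}{2} = \frac{c + 4 c \left(-4 + c\right)}{4 c}$)
$\frac{192457}{177298} + \frac{t{\left(210 \right)}}{-183975} = \frac{192457}{177298} + \frac{- \frac{15}{4} + 210}{-183975} = 192457 \cdot \frac{1}{177298} + \frac{825}{4} \left(- \frac{1}{183975}\right) = \frac{192457}{177298} - \frac{1}{892} = \frac{85747173}{79074908}$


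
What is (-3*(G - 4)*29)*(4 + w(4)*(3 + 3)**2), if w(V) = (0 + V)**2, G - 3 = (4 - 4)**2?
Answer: 50460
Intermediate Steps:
G = 3 (G = 3 + (4 - 4)**2 = 3 + 0**2 = 3 + 0 = 3)
w(V) = V**2
(-3*(G - 4)*29)*(4 + w(4)*(3 + 3)**2) = (-3*(3 - 4)*29)*(4 + 4**2*(3 + 3)**2) = (-3*(-1)*29)*(4 + 16*6**2) = (3*29)*(4 + 16*36) = 87*(4 + 576) = 87*580 = 50460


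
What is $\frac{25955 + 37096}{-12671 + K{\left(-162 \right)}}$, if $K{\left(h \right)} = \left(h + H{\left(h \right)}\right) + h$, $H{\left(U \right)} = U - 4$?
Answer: $- \frac{21017}{4387} \approx -4.7907$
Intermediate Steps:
$H{\left(U \right)} = -4 + U$ ($H{\left(U \right)} = U - 4 = -4 + U$)
$K{\left(h \right)} = -4 + 3 h$ ($K{\left(h \right)} = \left(h + \left(-4 + h\right)\right) + h = \left(-4 + 2 h\right) + h = -4 + 3 h$)
$\frac{25955 + 37096}{-12671 + K{\left(-162 \right)}} = \frac{25955 + 37096}{-12671 + \left(-4 + 3 \left(-162\right)\right)} = \frac{63051}{-12671 - 490} = \frac{63051}{-13161} = 63051 \left(- \frac{1}{13161}\right) = - \frac{21017}{4387}$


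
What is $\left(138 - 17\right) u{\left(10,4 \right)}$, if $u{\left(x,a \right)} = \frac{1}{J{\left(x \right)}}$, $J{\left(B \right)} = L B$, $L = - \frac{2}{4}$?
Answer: $- \frac{121}{5} \approx -24.2$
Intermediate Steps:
$L = - \frac{1}{2}$ ($L = \left(-2\right) \frac{1}{4} = - \frac{1}{2} \approx -0.5$)
$J{\left(B \right)} = - \frac{B}{2}$
$u{\left(x,a \right)} = - \frac{2}{x}$ ($u{\left(x,a \right)} = \frac{1}{\left(- \frac{1}{2}\right) x} = - \frac{2}{x}$)
$\left(138 - 17\right) u{\left(10,4 \right)} = \left(138 - 17\right) \left(- \frac{2}{10}\right) = 121 \left(\left(-2\right) \frac{1}{10}\right) = 121 \left(- \frac{1}{5}\right) = - \frac{121}{5}$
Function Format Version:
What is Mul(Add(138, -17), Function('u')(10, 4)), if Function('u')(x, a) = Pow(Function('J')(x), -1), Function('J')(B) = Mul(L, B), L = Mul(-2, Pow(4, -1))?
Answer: Rational(-121, 5) ≈ -24.200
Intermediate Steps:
L = Rational(-1, 2) (L = Mul(-2, Rational(1, 4)) = Rational(-1, 2) ≈ -0.50000)
Function('J')(B) = Mul(Rational(-1, 2), B)
Function('u')(x, a) = Mul(-2, Pow(x, -1)) (Function('u')(x, a) = Pow(Mul(Rational(-1, 2), x), -1) = Mul(-2, Pow(x, -1)))
Mul(Add(138, -17), Function('u')(10, 4)) = Mul(Add(138, -17), Mul(-2, Pow(10, -1))) = Mul(121, Mul(-2, Rational(1, 10))) = Mul(121, Rational(-1, 5)) = Rational(-121, 5)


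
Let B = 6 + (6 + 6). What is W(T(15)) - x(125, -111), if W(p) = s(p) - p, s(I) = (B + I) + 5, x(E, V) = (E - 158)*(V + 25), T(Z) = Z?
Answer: -2815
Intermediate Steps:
x(E, V) = (-158 + E)*(25 + V)
B = 18 (B = 6 + 12 = 18)
s(I) = 23 + I (s(I) = (18 + I) + 5 = 23 + I)
W(p) = 23 (W(p) = (23 + p) - p = 23)
W(T(15)) - x(125, -111) = 23 - (-3950 - 158*(-111) + 25*125 + 125*(-111)) = 23 - (-3950 + 17538 + 3125 - 13875) = 23 - 1*2838 = 23 - 2838 = -2815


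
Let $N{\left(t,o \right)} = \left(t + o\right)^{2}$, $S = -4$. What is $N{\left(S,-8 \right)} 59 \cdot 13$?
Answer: $110448$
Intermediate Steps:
$N{\left(t,o \right)} = \left(o + t\right)^{2}$
$N{\left(S,-8 \right)} 59 \cdot 13 = \left(-8 - 4\right)^{2} \cdot 59 \cdot 13 = \left(-12\right)^{2} \cdot 59 \cdot 13 = 144 \cdot 59 \cdot 13 = 8496 \cdot 13 = 110448$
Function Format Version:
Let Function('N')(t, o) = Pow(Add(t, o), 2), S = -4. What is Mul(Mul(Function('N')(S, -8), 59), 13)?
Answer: 110448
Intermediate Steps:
Function('N')(t, o) = Pow(Add(o, t), 2)
Mul(Mul(Function('N')(S, -8), 59), 13) = Mul(Mul(Pow(Add(-8, -4), 2), 59), 13) = Mul(Mul(Pow(-12, 2), 59), 13) = Mul(Mul(144, 59), 13) = Mul(8496, 13) = 110448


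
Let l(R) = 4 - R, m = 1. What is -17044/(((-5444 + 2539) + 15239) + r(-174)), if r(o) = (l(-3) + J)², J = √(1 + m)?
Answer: -211089940/153387833 + 238616*√2/153387833 ≈ -1.3740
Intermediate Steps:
J = √2 (J = √(1 + 1) = √2 ≈ 1.4142)
r(o) = (7 + √2)² (r(o) = ((4 - 1*(-3)) + √2)² = ((4 + 3) + √2)² = (7 + √2)²)
-17044/(((-5444 + 2539) + 15239) + r(-174)) = -17044/(((-5444 + 2539) + 15239) + (7 + √2)²) = -17044/((-2905 + 15239) + (7 + √2)²) = -17044/(12334 + (7 + √2)²)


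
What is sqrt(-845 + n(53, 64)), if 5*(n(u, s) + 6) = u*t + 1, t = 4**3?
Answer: I*sqrt(4310)/5 ≈ 13.13*I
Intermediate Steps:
t = 64
n(u, s) = -29/5 + 64*u/5 (n(u, s) = -6 + (u*64 + 1)/5 = -6 + (64*u + 1)/5 = -6 + (1 + 64*u)/5 = -6 + (1/5 + 64*u/5) = -29/5 + 64*u/5)
sqrt(-845 + n(53, 64)) = sqrt(-845 + (-29/5 + (64/5)*53)) = sqrt(-845 + (-29/5 + 3392/5)) = sqrt(-845 + 3363/5) = sqrt(-862/5) = I*sqrt(4310)/5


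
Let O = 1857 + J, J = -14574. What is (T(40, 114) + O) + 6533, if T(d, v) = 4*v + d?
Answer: -5688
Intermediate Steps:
T(d, v) = d + 4*v
O = -12717 (O = 1857 - 14574 = -12717)
(T(40, 114) + O) + 6533 = ((40 + 4*114) - 12717) + 6533 = ((40 + 456) - 12717) + 6533 = (496 - 12717) + 6533 = -12221 + 6533 = -5688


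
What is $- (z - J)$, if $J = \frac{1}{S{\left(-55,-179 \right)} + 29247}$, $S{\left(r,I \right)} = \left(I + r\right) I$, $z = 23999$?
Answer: $- \frac{1707120866}{71133} \approx -23999.0$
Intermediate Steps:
$S{\left(r,I \right)} = I \left(I + r\right)$
$J = \frac{1}{71133}$ ($J = \frac{1}{- 179 \left(-179 - 55\right) + 29247} = \frac{1}{\left(-179\right) \left(-234\right) + 29247} = \frac{1}{41886 + 29247} = \frac{1}{71133} \approx 1.4058 \cdot 10^{-5}$)
$- (z - J) = - (23999 - \frac{1}{71133}) = \left(-1\right) \frac{1707120866}{71133} = - \frac{1707120866}{71133}$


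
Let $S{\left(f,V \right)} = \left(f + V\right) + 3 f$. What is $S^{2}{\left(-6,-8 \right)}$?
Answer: $1024$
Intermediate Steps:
$S{\left(f,V \right)} = V + 4 f$ ($S{\left(f,V \right)} = \left(V + f\right) + 3 f = V + 4 f$)
$S^{2}{\left(-6,-8 \right)} = \left(-8 + 4 \left(-6\right)\right)^{2} = \left(-8 - 24\right)^{2} = \left(-32\right)^{2} = 1024$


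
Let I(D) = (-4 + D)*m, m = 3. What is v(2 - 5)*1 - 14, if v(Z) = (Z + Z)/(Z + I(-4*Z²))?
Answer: -572/41 ≈ -13.951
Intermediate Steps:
I(D) = -12 + 3*D (I(D) = (-4 + D)*3 = -12 + 3*D)
v(Z) = 2*Z/(-12 + Z - 12*Z²) (v(Z) = (Z + Z)/(Z + (-12 + 3*(-4*Z²))) = (2*Z)/(Z + (-12 - 12*Z²)) = (2*Z)/(-12 + Z - 12*Z²) = 2*Z/(-12 + Z - 12*Z²))
v(2 - 5)*1 - 14 = (2*(2 - 5)/(-12 + (2 - 5) - 12*(2 - 5)²))*1 - 14 = (2*(-3)/(-12 - 3 - 12*(-3)²))*1 - 14 = (2*(-3)/(-12 - 3 - 12*9))*1 - 14 = (2*(-3)/(-12 - 3 - 108))*1 - 14 = (2*(-3)/(-123))*1 - 14 = (2*(-3)*(-1/123))*1 - 14 = (2/41)*1 - 14 = 2/41 - 14 = -572/41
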